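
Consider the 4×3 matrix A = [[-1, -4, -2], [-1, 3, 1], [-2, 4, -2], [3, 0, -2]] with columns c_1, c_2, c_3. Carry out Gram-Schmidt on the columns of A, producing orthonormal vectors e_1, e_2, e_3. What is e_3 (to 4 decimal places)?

e_3 = (-0.4945, 0.2136, -0.6548, -0.5301)

e_1 = c_1/‖c_1‖ = (-1, -1, -2, 3)/3.8730 = (-0.2582, -0.2582, -0.5164, 0.7746).
r_{12} = e_1·c_2 = -1.8074.
u_2 = c_2 + 1.8074·e_1 = (-4.4667, 2.5333, 3.0667, 1.4000).
‖u_2‖ = 6.1427, so e_2 = (-0.7271, 0.4124, 0.4992, 0.2279).
r_{13} = e_1·c_3 = -0.2582; r_{23} = e_2·c_3 = 0.4124.
u_3 = c_3 + 0.2582·e_1 − 0.4124·e_2 = (-1.7668, 0.7633, -2.3392, -1.8940).
‖u_3‖ = 3.5726, so e_3 = (-0.4945, 0.2136, -0.6548, -0.5301).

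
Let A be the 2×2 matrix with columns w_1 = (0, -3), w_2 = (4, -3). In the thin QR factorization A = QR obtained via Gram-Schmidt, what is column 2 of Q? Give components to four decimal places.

e_1 = w_1/‖w_1‖ = (0, -3)/3.0000 = (0.0000, -1.0000).
r_{12} = e_1·w_2 = 3.0000.
u_2 = w_2 − 3.0000·e_1 = (4.0000, 0.0000).
‖u_2‖ = 4.0000, so e_2 = (1.0000, 0.0000).

e_2 = (1.0000, 0.0000)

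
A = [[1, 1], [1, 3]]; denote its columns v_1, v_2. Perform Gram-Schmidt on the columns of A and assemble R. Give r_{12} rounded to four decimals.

v_1 = (1, 1); ‖v_1‖ = 1.4142, so e_1 = (0.7071, 0.7071).
r_{12} = e_1·v_2 = 2.8284.

r_{12} = 2.8284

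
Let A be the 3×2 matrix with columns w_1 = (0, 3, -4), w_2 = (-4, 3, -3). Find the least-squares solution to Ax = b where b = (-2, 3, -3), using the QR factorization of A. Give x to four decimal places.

w_1 = (0, 3, -4); ‖w_1‖ = 5.0000, so e_1 = (0.0000, 0.6000, -0.8000).
e_1·w_2 = 0.0000·(-4) + 0.6000·3 + (-0.8000)·(-3) = 4.2000.
u_2 = w_2 − 4.2000·e_1 = (-4.0000, 0.4800, 0.3600).
‖u_2‖ = 4.0447, so e_2 = (-0.9889, 0.1187, 0.0890).
Qᵀb = (4.2000, 2.0669).
Back-substitute: x_2 = 2.0669/4.0447 = 0.5110.
x_1 = (4.2000 − 4.2000·0.5110)/5.0000 = 0.4108.

x = (0.4108, 0.5110)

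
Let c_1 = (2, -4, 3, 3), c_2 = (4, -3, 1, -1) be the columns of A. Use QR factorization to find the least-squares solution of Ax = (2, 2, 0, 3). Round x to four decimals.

q_1 = c_1/‖c_1‖ = (2, -4, 3, 3)/6.1644 = (0.3244, -0.6489, 0.4867, 0.4867).
r_{12} = q_1·c_2 = 3.2444.
u_2 = c_2 − 3.2444·q_1 = (2.9474, -0.8947, -0.5789, -2.5789).
‖u_2‖ = 4.0588, so q_2 = (0.7262, -0.2204, -0.1426, -0.6354).
Qᵀb = (0.8111, -0.8947).
Back-substitute: x_2 = -0.8947/4.0588 = -0.2204.
x_1 = (0.8111 − 3.2444·(-0.2204))/6.1644 = 0.2476.

x = (0.2476, -0.2204)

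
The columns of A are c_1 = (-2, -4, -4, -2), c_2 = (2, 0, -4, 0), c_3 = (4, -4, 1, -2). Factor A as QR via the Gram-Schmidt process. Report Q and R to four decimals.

q_1 = c_1/‖c_1‖ = (-2, -4, -4, -2)/6.3246 = (-0.3162, -0.6325, -0.6325, -0.3162).
r_{12} = q_1·c_2 = 1.8974.
u_2 = c_2 − 1.8974·q_1 = (2.6000, 1.2000, -2.8000, 0.6000).
‖u_2‖ = 4.0497, so q_2 = (0.6420, 0.2963, -0.6914, 0.1482).
r_{13} = q_1·c_3 = 1.2649; r_{23} = q_2·c_3 = 0.3951.
u_3 = c_3 − 1.2649·q_1 − 0.3951·q_2 = (4.1463, -3.3171, 2.0732, -1.6585).
‖u_3‖ = 5.9367, so q_3 = (0.6984, -0.5587, 0.3492, -0.2794).

Q = [[-0.3162, 0.6420, 0.6984], [-0.6325, 0.2963, -0.5587], [-0.6325, -0.6914, 0.3492], [-0.3162, 0.1482, -0.2794]], R = [[6.3246, 1.8974, 1.2649], [0.0000, 4.0497, 0.3951], [0.0000, 0.0000, 5.9367]]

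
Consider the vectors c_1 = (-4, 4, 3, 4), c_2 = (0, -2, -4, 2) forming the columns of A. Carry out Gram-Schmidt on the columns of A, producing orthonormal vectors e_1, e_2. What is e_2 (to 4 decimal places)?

e_2 = (-0.1817, -0.2499, -0.7269, 0.6133)

c_1 = (-4, 4, 3, 4); ‖c_1‖ = 7.5498, so e_1 = (-0.5298, 0.5298, 0.3974, 0.5298).
e_1·c_2 = (-0.5298)·0 + 0.5298·(-2) + 0.3974·(-4) + 0.5298·2 = -1.5894.
u_2 = c_2 + 1.5894·e_1 = (-0.8421, -1.1579, -3.3684, 2.8421).
‖u_2‖ = 4.6340, so e_2 = (-0.1817, -0.2499, -0.7269, 0.6133).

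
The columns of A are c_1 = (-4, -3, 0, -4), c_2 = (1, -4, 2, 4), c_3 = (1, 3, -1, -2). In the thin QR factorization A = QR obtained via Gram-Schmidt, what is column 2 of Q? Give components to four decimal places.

e_2 = (0.0369, -0.7703, 0.3360, 0.5408)

e_1 = c_1/‖c_1‖ = (-4, -3, 0, -4)/6.4031 = (-0.6247, -0.4685, 0.0000, -0.6247).
r_{12} = e_1·c_2 = -1.2494.
u_2 = c_2 + 1.2494·e_1 = (0.2195, -4.5854, 2.0000, 3.2195).
‖u_2‖ = 5.9531, so e_2 = (0.0369, -0.7703, 0.3360, 0.5408).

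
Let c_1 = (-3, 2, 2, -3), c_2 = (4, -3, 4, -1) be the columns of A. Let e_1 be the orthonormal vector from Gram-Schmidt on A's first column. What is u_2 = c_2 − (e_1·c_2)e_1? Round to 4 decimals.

u_2 = (3.1923, -2.4615, 4.5385, -1.8077)

e_1 = c_1/‖c_1‖ = (-3, 2, 2, -3)/5.0990 = (-0.5883, 0.3922, 0.3922, -0.5883).
r_{12} = e_1·c_2 = -1.3728.
u_2 = c_2 + 1.3728·e_1 = (3.1923, -2.4615, 4.5385, -1.8077).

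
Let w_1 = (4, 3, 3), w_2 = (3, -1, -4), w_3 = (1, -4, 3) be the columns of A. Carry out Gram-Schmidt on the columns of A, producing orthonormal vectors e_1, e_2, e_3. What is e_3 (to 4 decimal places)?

w_1 = (4, 3, 3); ‖w_1‖ = 5.8310, so e_1 = (0.6860, 0.5145, 0.5145).
e_1·w_2 = 0.6860·3 + 0.5145·(-1) + 0.5145·(-4) = -0.5145.
u_2 = w_2 + 0.5145·e_1 = (3.3529, -0.7353, -3.7353).
‖u_2‖ = 5.0730, so e_2 = (0.6609, -0.1449, -0.7363).
e_1·w_3 = 0.6860·1 + 0.5145·(-4) + 0.5145·3 = 0.1715; e_2·w_3 = 0.6609·1 + (-0.1449)·(-4) + (-0.7363)·3 = -0.9682.
u_3 = w_3 − 0.1715·e_1 + 0.9682·e_2 = (1.5223, -4.2286, 2.1989).
‖u_3‖ = 5.0033, so e_3 = (0.3043, -0.8452, 0.4395).

e_3 = (0.3043, -0.8452, 0.4395)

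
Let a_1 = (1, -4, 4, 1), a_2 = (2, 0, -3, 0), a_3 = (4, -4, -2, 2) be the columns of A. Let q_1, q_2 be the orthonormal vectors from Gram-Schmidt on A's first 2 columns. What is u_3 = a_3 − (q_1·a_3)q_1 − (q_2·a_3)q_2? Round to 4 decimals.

q_1 = a_1/‖a_1‖ = (1, -4, 4, 1)/5.8310 = (0.1715, -0.6860, 0.6860, 0.1715).
r_{12} = q_1·a_2 = -1.7150.
u_2 = a_2 + 1.7150·q_1 = (2.2941, -1.1765, -1.8235, 0.2941).
‖u_2‖ = 3.1716, so q_2 = (0.7233, -0.3709, -0.5750, 0.0927).
r_{13} = q_1·a_3 = 2.4010; r_{23} = q_2·a_3 = 5.7125.
u_3 = a_3 − 2.4010·q_1 − 5.7125·q_2 = (-0.5439, -0.2339, -0.3626, 1.0585).

u_3 = (-0.5439, -0.2339, -0.3626, 1.0585)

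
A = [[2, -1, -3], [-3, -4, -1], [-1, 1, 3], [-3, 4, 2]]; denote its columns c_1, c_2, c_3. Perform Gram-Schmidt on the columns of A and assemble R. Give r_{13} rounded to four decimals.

r_{13} = -2.5022

c_1 = (2, -3, -1, -3); ‖c_1‖ = 4.7958, so e_1 = (0.4170, -0.6255, -0.2085, -0.6255).
r_{13} = e_1·c_3 = -2.5022.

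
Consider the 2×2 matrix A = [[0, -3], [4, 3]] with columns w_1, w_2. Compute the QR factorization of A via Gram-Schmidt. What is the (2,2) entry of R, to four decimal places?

q_1 = w_1/‖w_1‖ = (0, 4)/4.0000 = (0.0000, 1.0000).
r_{12} = q_1·w_2 = 3.0000.
u_2 = w_2 − 3.0000·q_1 = (-3.0000, 0.0000).
r_{22} = ‖u_2‖ = 3.0000.

r_{22} = 3.0000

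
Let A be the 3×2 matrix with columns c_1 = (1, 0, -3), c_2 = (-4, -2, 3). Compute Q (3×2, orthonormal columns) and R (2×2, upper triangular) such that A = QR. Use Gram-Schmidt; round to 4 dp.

Q = [[0.3162, -0.7762], [0.0000, -0.5750], [-0.9487, -0.2587]], R = [[3.1623, -4.1110], [0.0000, 3.4785]]

c_1 = (1, 0, -3); ‖c_1‖ = 3.1623, so q_1 = (0.3162, 0.0000, -0.9487).
q_1·c_2 = 0.3162·(-4) + 0.0000·(-2) + (-0.9487)·3 = -4.1110.
u_2 = c_2 + 4.1110·q_1 = (-2.7000, -2.0000, -0.9000).
‖u_2‖ = 3.4785, so q_2 = (-0.7762, -0.5750, -0.2587).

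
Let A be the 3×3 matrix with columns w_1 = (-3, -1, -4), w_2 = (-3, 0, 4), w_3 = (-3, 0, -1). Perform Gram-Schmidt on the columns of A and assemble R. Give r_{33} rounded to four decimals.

r_{33} = 0.6119

w_1 = (-3, -1, -4); ‖w_1‖ = 5.0990, so q_1 = (-0.5883, -0.1961, -0.7845).
q_1·w_2 = (-0.5883)·(-3) + (-0.1961)·0 + (-0.7845)·4 = -1.3728.
u_2 = w_2 + 1.3728·q_1 = (-3.8077, -0.2692, 2.9231).
‖u_2‖ = 4.8078, so q_2 = (-0.7920, -0.0560, 0.6080).
q_1·w_3 = (-0.5883)·(-3) + (-0.1961)·0 + (-0.7845)·(-1) = 2.5495; q_2·w_3 = (-0.7920)·(-3) + (-0.0560)·0 + 0.6080·(-1) = 1.7679.
u_3 = w_3 − 2.5495·q_1 − 1.7679·q_2 = (-0.0998, 0.5990, -0.0749).
r_{33} = ‖u_3‖ = 0.6119.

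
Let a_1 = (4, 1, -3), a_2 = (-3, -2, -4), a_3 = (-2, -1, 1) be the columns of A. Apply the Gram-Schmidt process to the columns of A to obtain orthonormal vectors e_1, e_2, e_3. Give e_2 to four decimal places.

a_1 = (4, 1, -3); ‖a_1‖ = 5.0990, so e_1 = (0.7845, 0.1961, -0.5883).
e_1·a_2 = 0.7845·(-3) + 0.1961·(-2) + (-0.5883)·(-4) = -0.3922.
u_2 = a_2 + 0.3922·e_1 = (-2.6923, -1.9231, -4.2308).
‖u_2‖ = 5.3709, so e_2 = (-0.5013, -0.3581, -0.7877).

e_2 = (-0.5013, -0.3581, -0.7877)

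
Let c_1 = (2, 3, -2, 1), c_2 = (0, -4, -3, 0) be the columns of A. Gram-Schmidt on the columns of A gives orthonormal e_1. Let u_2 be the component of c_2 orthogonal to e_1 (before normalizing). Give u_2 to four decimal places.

c_1 = (2, 3, -2, 1); ‖c_1‖ = 4.2426, so e_1 = (0.4714, 0.7071, -0.4714, 0.2357).
e_1·c_2 = 0.4714·0 + 0.7071·(-4) + (-0.4714)·(-3) + 0.2357·0 = -1.4142.
u_2 = c_2 + 1.4142·e_1 = (0.6667, -3.0000, -3.6667, 0.3333).

u_2 = (0.6667, -3.0000, -3.6667, 0.3333)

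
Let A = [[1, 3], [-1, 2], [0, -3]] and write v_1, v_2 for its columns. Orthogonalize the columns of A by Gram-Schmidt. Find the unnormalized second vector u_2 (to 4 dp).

q_1 = v_1/‖v_1‖ = (1, -1, 0)/1.4142 = (0.7071, -0.7071, 0.0000).
r_{12} = q_1·v_2 = 0.7071.
u_2 = v_2 − 0.7071·q_1 = (2.5000, 2.5000, -3.0000).

u_2 = (2.5000, 2.5000, -3.0000)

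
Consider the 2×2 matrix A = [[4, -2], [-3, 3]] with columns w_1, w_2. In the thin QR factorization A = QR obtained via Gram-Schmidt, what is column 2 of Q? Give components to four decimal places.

q_1 = w_1/‖w_1‖ = (4, -3)/5.0000 = (0.8000, -0.6000).
r_{12} = q_1·w_2 = -3.4000.
u_2 = w_2 + 3.4000·q_1 = (0.7200, 0.9600).
‖u_2‖ = 1.2000, so q_2 = (0.6000, 0.8000).

q_2 = (0.6000, 0.8000)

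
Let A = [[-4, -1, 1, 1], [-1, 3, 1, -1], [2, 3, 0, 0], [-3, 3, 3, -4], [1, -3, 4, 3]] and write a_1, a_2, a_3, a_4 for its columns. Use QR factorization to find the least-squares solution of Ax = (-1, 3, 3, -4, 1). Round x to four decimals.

a_1 = (-4, -1, 2, -3, 1); ‖a_1‖ = 5.5678, so q_1 = (-0.7184, -0.1796, 0.3592, -0.5388, 0.1796).
q_1·a_2 = (-0.7184)·(-1) + (-0.1796)·3 + 0.3592·3 + (-0.5388)·3 + 0.1796·(-3) = -0.8980.
u_2 = a_2 + 0.8980·q_1 = (-1.6452, 2.8387, 3.3226, 2.5161, -2.8387).
‖u_2‖ = 6.0161, so q_2 = (-0.2735, 0.4719, 0.5523, 0.4182, -0.4719).
q_1·a_3 = (-0.7184)·1 + (-0.1796)·1 + 0.3592·0 + (-0.5388)·3 + 0.1796·4 = -1.7961; q_2·a_3 = (-0.2735)·1 + 0.4719·1 + 0.5523·0 + 0.4182·3 + (-0.4719)·4 = -0.4343.
u_3 = a_3 + 1.7961·q_1 + 0.4343·q_2 = (-0.4091, 0.8824, 0.8850, 2.2139, 4.1176).
‖u_3‖ = 4.8565, so q_3 = (-0.0842, 0.1817, 0.1822, 0.4559, 0.8479).
q_1·a_4 = (-0.7184)·1 + (-0.1796)·(-1) + 0.3592·0 + (-0.5388)·(-4) + 0.1796·3 = 2.1553; q_2·a_4 = (-0.2735)·1 + 0.4719·(-1) + 0.5523·0 + 0.4182·(-4) + (-0.4719)·3 = -3.8338; q_3·a_4 = (-0.0842)·1 + 0.1817·(-1) + 0.1822·0 + 0.4559·(-4) + 0.8479·3 = 0.4542.
u_4 = a_4 − 2.1553·q_1 + 3.8338·q_2 − 0.4542·q_3 = (1.5383, 1.1136, 1.2604, -1.4424, 0.4188).
‖u_4‖ = 2.7296, so q_4 = (0.5636, 0.4080, 0.4617, -0.5284, 0.1534).
Qᵀb = (3.5921, 1.2011, 0.2004, 4.3127).
Back-substitute: x_4 = 4.3127/2.7296 = 1.5800.
x_3 = (0.2004 − 0.4542·1.5800)/4.8565 = -0.1065.
x_2 = (1.2011 + 0.4343·(-0.1065) + 3.8338·1.5800)/6.0161 = 1.1988.
x_1 = (3.5921 + 0.8980·1.1988 + 1.7961·(-0.1065) − 2.1553·1.5800)/5.5678 = 0.1926.

x = (0.1926, 1.1988, -0.1065, 1.5800)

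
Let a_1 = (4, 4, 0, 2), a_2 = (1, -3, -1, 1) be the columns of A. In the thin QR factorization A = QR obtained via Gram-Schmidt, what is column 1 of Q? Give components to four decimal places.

e_1 = (0.6667, 0.6667, 0.0000, 0.3333)

a_1 = (4, 4, 0, 2); ‖a_1‖ = 6.0000, so e_1 = (0.6667, 0.6667, 0.0000, 0.3333).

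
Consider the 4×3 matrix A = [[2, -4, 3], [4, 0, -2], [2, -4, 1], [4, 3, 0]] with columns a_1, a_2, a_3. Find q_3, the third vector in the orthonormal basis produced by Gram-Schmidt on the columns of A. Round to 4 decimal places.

a_1 = (2, 4, 2, 4); ‖a_1‖ = 6.3246, so q_1 = (0.3162, 0.6325, 0.3162, 0.6325).
q_1·a_2 = 0.3162·(-4) + 0.6325·0 + 0.3162·(-4) + 0.6325·3 = -0.6325.
u_2 = a_2 + 0.6325·q_1 = (-3.8000, 0.4000, -3.8000, 3.4000).
‖u_2‖ = 6.3718, so q_2 = (-0.5964, 0.0628, -0.5964, 0.5336).
q_1·a_3 = 0.3162·3 + 0.6325·(-2) + 0.3162·1 + 0.6325·0 = 0.0000; q_2·a_3 = (-0.5964)·3 + 0.0628·(-2) + (-0.5964)·1 + 0.5336·0 = -2.5111.
u_3 = a_3 + 0.0000·q_1 + 2.5111·q_2 = (1.5025, -1.8424, -0.4975, 1.3399).
‖u_3‖ = 2.7739, so q_3 = (0.5416, -0.6642, -0.1794, 0.4830).

q_3 = (0.5416, -0.6642, -0.1794, 0.4830)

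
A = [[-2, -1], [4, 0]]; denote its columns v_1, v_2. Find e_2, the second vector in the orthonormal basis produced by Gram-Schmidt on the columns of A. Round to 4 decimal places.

e_2 = (-0.8944, -0.4472)

v_1 = (-2, 4); ‖v_1‖ = 4.4721, so e_1 = (-0.4472, 0.8944).
e_1·v_2 = (-0.4472)·(-1) + 0.8944·0 = 0.4472.
u_2 = v_2 − 0.4472·e_1 = (-0.8000, -0.4000).
‖u_2‖ = 0.8944, so e_2 = (-0.8944, -0.4472).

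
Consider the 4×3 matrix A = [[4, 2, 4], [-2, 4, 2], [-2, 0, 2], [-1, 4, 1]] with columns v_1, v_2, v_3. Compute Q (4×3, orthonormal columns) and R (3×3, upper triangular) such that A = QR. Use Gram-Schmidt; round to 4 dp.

Q = [[0.8000, 0.4440, 0.4036], [-0.4000, 0.6189, 0.1121], [-0.4000, -0.0538, 0.8521], [-0.2000, 0.6458, -0.3139]], R = [[5.0000, -0.8000, 1.4000], [0.0000, 5.9464, 3.5517], [0.0000, 0.0000, 3.2288]]

e_1 = v_1/‖v_1‖ = (4, -2, -2, -1)/5.0000 = (0.8000, -0.4000, -0.4000, -0.2000).
r_{12} = e_1·v_2 = -0.8000.
u_2 = v_2 + 0.8000·e_1 = (2.6400, 3.6800, -0.3200, 3.8400).
‖u_2‖ = 5.9464, so e_2 = (0.4440, 0.6189, -0.0538, 0.6458).
r_{13} = e_1·v_3 = 1.4000; r_{23} = e_2·v_3 = 3.5517.
u_3 = v_3 − 1.4000·e_1 − 3.5517·e_2 = (1.3032, 0.3620, 2.7511, -1.0136).
‖u_3‖ = 3.2288, so e_3 = (0.4036, 0.1121, 0.8521, -0.3139).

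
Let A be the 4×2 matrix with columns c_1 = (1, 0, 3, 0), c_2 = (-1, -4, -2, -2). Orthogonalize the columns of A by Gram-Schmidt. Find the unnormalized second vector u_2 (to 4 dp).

q_1 = c_1/‖c_1‖ = (1, 0, 3, 0)/3.1623 = (0.3162, 0.0000, 0.9487, 0.0000).
r_{12} = q_1·c_2 = -2.2136.
u_2 = c_2 + 2.2136·q_1 = (-0.3000, -4.0000, 0.1000, -2.0000).

u_2 = (-0.3000, -4.0000, 0.1000, -2.0000)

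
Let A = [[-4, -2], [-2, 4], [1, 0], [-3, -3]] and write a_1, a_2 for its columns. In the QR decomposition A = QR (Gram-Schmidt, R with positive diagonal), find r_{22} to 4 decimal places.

a_1 = (-4, -2, 1, -3); ‖a_1‖ = 5.4772, so e_1 = (-0.7303, -0.3651, 0.1826, -0.5477).
e_1·a_2 = (-0.7303)·(-2) + (-0.3651)·4 + 0.1826·0 + (-0.5477)·(-3) = 1.6432.
u_2 = a_2 − 1.6432·e_1 = (-0.8000, 4.6000, -0.3000, -2.1000).
r_{22} = ‖u_2‖ = 5.1284.

r_{22} = 5.1284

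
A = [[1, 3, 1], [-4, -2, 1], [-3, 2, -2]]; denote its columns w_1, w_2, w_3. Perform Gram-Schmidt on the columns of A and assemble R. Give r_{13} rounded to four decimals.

w_1 = (1, -4, -3); ‖w_1‖ = 5.0990, so e_1 = (0.1961, -0.7845, -0.5883).
r_{13} = e_1·w_3 = 0.5883.

r_{13} = 0.5883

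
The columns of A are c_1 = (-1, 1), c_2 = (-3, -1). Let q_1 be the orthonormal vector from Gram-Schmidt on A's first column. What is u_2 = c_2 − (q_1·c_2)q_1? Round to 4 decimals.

u_2 = (-2.0000, -2.0000)

q_1 = c_1/‖c_1‖ = (-1, 1)/1.4142 = (-0.7071, 0.7071).
r_{12} = q_1·c_2 = 1.4142.
u_2 = c_2 − 1.4142·q_1 = (-2.0000, -2.0000).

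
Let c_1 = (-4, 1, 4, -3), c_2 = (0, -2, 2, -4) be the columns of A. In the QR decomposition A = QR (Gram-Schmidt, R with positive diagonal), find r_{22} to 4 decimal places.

r_{22} = 4.0356

c_1 = (-4, 1, 4, -3); ‖c_1‖ = 6.4807, so q_1 = (-0.6172, 0.1543, 0.6172, -0.4629).
q_1·c_2 = (-0.6172)·0 + 0.1543·(-2) + 0.6172·2 + (-0.4629)·(-4) = 2.7775.
u_2 = c_2 − 2.7775·q_1 = (1.7143, -2.4286, 0.2857, -2.7143).
r_{22} = ‖u_2‖ = 4.0356.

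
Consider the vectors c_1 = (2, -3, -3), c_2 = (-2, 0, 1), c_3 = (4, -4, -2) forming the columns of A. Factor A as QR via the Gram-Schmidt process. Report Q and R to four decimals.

c_1 = (2, -3, -3); ‖c_1‖ = 4.6904, so q_1 = (0.4264, -0.6396, -0.6396).
q_1·c_2 = 0.4264·(-2) + (-0.6396)·0 + (-0.6396)·1 = -1.4924.
u_2 = c_2 + 1.4924·q_1 = (-1.3636, -0.9545, 0.0455).
‖u_2‖ = 1.6652, so q_2 = (-0.8189, -0.5732, 0.0273).
q_1·c_3 = 0.4264·4 + (-0.6396)·(-4) + (-0.6396)·(-2) = 5.5432; q_2·c_3 = (-0.8189)·4 + (-0.5732)·(-4) + 0.0273·(-2) = -1.0373.
u_3 = c_3 − 5.5432·q_1 + 1.0373·q_2 = (0.7869, -1.0492, 1.5738).
‖u_3‖ = 2.0486, so q_3 = (0.3841, -0.5121, 0.7682).

Q = [[0.4264, -0.8189, 0.3841], [-0.6396, -0.5732, -0.5121], [-0.6396, 0.0273, 0.7682]], R = [[4.6904, -1.4924, 5.5432], [0.0000, 1.6652, -1.0373], [0.0000, 0.0000, 2.0486]]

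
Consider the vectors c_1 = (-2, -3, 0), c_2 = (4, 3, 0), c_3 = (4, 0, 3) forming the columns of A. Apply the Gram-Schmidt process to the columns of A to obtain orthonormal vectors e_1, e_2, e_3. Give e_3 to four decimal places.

e_3 = (0.0000, 0.0000, 1.0000)

c_1 = (-2, -3, 0); ‖c_1‖ = 3.6056, so e_1 = (-0.5547, -0.8321, 0.0000).
e_1·c_2 = (-0.5547)·4 + (-0.8321)·3 + 0.0000·0 = -4.7150.
u_2 = c_2 + 4.7150·e_1 = (1.3846, -0.9231, 0.0000).
‖u_2‖ = 1.6641, so e_2 = (0.8321, -0.5547, 0.0000).
e_1·c_3 = (-0.5547)·4 + (-0.8321)·0 + 0.0000·3 = -2.2188; e_2·c_3 = 0.8321·4 + (-0.5547)·0 + 0.0000·3 = 3.3282.
u_3 = c_3 + 2.2188·e_1 − 3.3282·e_2 = (0.0000, 0.0000, 3.0000).
‖u_3‖ = 3.0000, so e_3 = (0.0000, 0.0000, 1.0000).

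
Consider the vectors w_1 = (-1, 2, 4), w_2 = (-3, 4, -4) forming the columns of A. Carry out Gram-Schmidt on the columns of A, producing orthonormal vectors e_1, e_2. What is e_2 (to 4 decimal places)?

e_2 = (-0.5132, 0.7094, -0.4830)

e_1 = w_1/‖w_1‖ = (-1, 2, 4)/4.5826 = (-0.2182, 0.4364, 0.8729).
r_{12} = e_1·w_2 = -1.0911.
u_2 = w_2 + 1.0911·e_1 = (-3.2381, 4.4762, -3.0476).
‖u_2‖ = 6.3095, so e_2 = (-0.5132, 0.7094, -0.4830).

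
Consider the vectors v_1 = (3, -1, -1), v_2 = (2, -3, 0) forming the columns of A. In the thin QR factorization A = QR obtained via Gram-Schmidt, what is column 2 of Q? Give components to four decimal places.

v_1 = (3, -1, -1); ‖v_1‖ = 3.3166, so e_1 = (0.9045, -0.3015, -0.3015).
e_1·v_2 = 0.9045·2 + (-0.3015)·(-3) + (-0.3015)·0 = 2.7136.
u_2 = v_2 − 2.7136·e_1 = (-0.4545, -2.1818, 0.8182).
‖u_2‖ = 2.3741, so e_2 = (-0.1915, -0.9190, 0.3446).

e_2 = (-0.1915, -0.9190, 0.3446)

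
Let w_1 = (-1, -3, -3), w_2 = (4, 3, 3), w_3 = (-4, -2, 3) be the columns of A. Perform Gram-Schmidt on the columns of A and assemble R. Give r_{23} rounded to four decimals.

r_{23} = -4.0555

w_1 = (-1, -3, -3); ‖w_1‖ = 4.3589, so e_1 = (-0.2294, -0.6882, -0.6882).
e_1·w_2 = (-0.2294)·4 + (-0.6882)·3 + (-0.6882)·3 = -5.0471.
u_2 = w_2 + 5.0471·e_1 = (2.8421, -0.4737, -0.4737).
‖u_2‖ = 2.9200, so e_2 = (0.9733, -0.1622, -0.1622).
r_{23} = e_2·w_3 = -4.0555.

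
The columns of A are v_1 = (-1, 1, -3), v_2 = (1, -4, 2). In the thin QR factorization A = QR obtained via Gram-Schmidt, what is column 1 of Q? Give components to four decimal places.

v_1 = (-1, 1, -3); ‖v_1‖ = 3.3166, so q_1 = (-0.3015, 0.3015, -0.9045).

q_1 = (-0.3015, 0.3015, -0.9045)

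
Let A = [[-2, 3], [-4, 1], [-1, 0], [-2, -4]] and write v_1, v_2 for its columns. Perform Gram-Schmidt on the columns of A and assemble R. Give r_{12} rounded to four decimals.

v_1 = (-2, -4, -1, -2); ‖v_1‖ = 5.0000, so e_1 = (-0.4000, -0.8000, -0.2000, -0.4000).
r_{12} = e_1·v_2 = -0.4000.

r_{12} = -0.4000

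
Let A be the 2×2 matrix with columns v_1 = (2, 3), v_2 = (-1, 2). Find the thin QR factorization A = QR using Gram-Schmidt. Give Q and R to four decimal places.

Q = [[0.5547, -0.8321], [0.8321, 0.5547]], R = [[3.6056, 1.1094], [0.0000, 1.9415]]

q_1 = v_1/‖v_1‖ = (2, 3)/3.6056 = (0.5547, 0.8321).
r_{12} = q_1·v_2 = 1.1094.
u_2 = v_2 − 1.1094·q_1 = (-1.6154, 1.0769).
‖u_2‖ = 1.9415, so q_2 = (-0.8321, 0.5547).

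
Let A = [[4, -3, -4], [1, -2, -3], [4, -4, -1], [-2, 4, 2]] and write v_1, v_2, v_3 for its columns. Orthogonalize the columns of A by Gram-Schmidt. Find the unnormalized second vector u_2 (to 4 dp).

u_2 = (1.1081, -0.9730, 0.1081, 1.9459)

e_1 = v_1/‖v_1‖ = (4, 1, 4, -2)/6.0828 = (0.6576, 0.1644, 0.6576, -0.3288).
r_{12} = e_1·v_2 = -6.2472.
u_2 = v_2 + 6.2472·e_1 = (1.1081, -0.9730, 0.1081, 1.9459).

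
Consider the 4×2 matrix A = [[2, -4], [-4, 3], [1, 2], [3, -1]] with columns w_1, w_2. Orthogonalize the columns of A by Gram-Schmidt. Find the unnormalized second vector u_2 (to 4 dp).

u_2 = (-2.6000, 0.2000, 2.7000, 1.1000)

w_1 = (2, -4, 1, 3); ‖w_1‖ = 5.4772, so q_1 = (0.3651, -0.7303, 0.1826, 0.5477).
q_1·w_2 = 0.3651·(-4) + (-0.7303)·3 + 0.1826·2 + 0.5477·(-1) = -3.8341.
u_2 = w_2 + 3.8341·q_1 = (-2.6000, 0.2000, 2.7000, 1.1000).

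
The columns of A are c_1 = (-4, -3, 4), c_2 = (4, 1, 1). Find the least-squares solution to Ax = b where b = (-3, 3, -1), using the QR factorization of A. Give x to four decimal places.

x = (-0.3275, -0.8285)

c_1 = (-4, -3, 4); ‖c_1‖ = 6.4031, so e_1 = (-0.6247, -0.4685, 0.6247).
e_1·c_2 = (-0.6247)·4 + (-0.4685)·1 + 0.6247·1 = -2.3426.
u_2 = c_2 + 2.3426·e_1 = (2.5366, -0.0976, 2.4634).
‖u_2‖ = 3.5373, so e_2 = (0.7171, -0.0276, 0.6964).
Qᵀb = (-0.1562, -2.9305).
Back-substitute: x_2 = -2.9305/3.5373 = -0.8285.
x_1 = (-0.1562 + 2.3426·(-0.8285))/6.4031 = -0.3275.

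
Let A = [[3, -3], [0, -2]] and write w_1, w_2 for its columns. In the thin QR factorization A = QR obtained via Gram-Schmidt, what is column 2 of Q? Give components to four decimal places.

q_2 = (0.0000, -1.0000)

q_1 = w_1/‖w_1‖ = (3, 0)/3.0000 = (1.0000, 0.0000).
r_{12} = q_1·w_2 = -3.0000.
u_2 = w_2 + 3.0000·q_1 = (0.0000, -2.0000).
‖u_2‖ = 2.0000, so q_2 = (0.0000, -1.0000).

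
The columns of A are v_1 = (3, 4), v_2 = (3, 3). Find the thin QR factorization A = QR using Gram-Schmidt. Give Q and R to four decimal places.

v_1 = (3, 4); ‖v_1‖ = 5.0000, so q_1 = (0.6000, 0.8000).
q_1·v_2 = 0.6000·3 + 0.8000·3 = 4.2000.
u_2 = v_2 − 4.2000·q_1 = (0.4800, -0.3600).
‖u_2‖ = 0.6000, so q_2 = (0.8000, -0.6000).

Q = [[0.6000, 0.8000], [0.8000, -0.6000]], R = [[5.0000, 4.2000], [0.0000, 0.6000]]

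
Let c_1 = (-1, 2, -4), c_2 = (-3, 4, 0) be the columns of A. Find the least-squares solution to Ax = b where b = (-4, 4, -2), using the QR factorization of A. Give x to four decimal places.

q_1 = c_1/‖c_1‖ = (-1, 2, -4)/4.5826 = (-0.2182, 0.4364, -0.8729).
r_{12} = q_1·c_2 = 2.4004.
u_2 = c_2 − 2.4004·q_1 = (-2.4762, 2.9524, 2.0952).
‖u_2‖ = 4.3861, so q_2 = (-0.5646, 0.6731, 0.4777).
Qᵀb = (4.3644, 3.9953).
Back-substitute: x_2 = 3.9953/4.3861 = 0.9109.
x_1 = (4.3644 − 2.4004·0.9109)/4.5826 = 0.4752.

x = (0.4752, 0.9109)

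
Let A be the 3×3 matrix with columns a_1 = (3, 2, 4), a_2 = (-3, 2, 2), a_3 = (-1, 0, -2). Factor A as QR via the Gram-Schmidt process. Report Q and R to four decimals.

Q = [[0.5571, -0.8103, 0.1818], [0.3714, 0.4389, 0.8182], [0.7428, 0.3883, -0.5455]], R = [[5.3852, 0.5571, -2.0426], [0.0000, 4.0853, 0.0338], [0.0000, 0.0000, 0.9091]]

a_1 = (3, 2, 4); ‖a_1‖ = 5.3852, so q_1 = (0.5571, 0.3714, 0.7428).
q_1·a_2 = 0.5571·(-3) + 0.3714·2 + 0.7428·2 = 0.5571.
u_2 = a_2 − 0.5571·q_1 = (-3.3103, 1.7931, 1.5862).
‖u_2‖ = 4.0853, so q_2 = (-0.8103, 0.4389, 0.3883).
q_1·a_3 = 0.5571·(-1) + 0.3714·0 + 0.7428·(-2) = -2.0426; q_2·a_3 = (-0.8103)·(-1) + 0.4389·0 + 0.3883·(-2) = 0.0338.
u_3 = a_3 + 2.0426·q_1 − 0.0338·q_2 = (0.1653, 0.7438, -0.4959).
‖u_3‖ = 0.9091, so q_3 = (0.1818, 0.8182, -0.5455).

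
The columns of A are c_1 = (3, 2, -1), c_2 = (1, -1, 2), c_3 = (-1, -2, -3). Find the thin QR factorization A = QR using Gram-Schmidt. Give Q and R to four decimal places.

e_1 = c_1/‖c_1‖ = (3, 2, -1)/3.7417 = (0.8018, 0.5345, -0.2673).
r_{12} = e_1·c_2 = -0.2673.
u_2 = c_2 + 0.2673·e_1 = (1.2143, -0.8571, 1.9286).
‖u_2‖ = 2.4349, so e_2 = (0.4987, -0.3520, 0.7921).
r_{13} = e_1·c_3 = -1.0690; r_{23} = e_2·c_3 = -2.1708.
u_3 = c_3 + 1.0690·e_1 + 2.1708·e_2 = (0.9398, -2.1928, -1.5663).
‖u_3‖ = 2.8539, so e_3 = (0.3293, -0.7683, -0.5488).

Q = [[0.8018, 0.4987, 0.3293], [0.5345, -0.3520, -0.7683], [-0.2673, 0.7921, -0.5488]], R = [[3.7417, -0.2673, -1.0690], [0.0000, 2.4349, -2.1708], [0.0000, 0.0000, 2.8539]]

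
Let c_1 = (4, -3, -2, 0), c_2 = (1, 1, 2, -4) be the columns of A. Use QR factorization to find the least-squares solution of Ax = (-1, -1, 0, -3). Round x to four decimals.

c_1 = (4, -3, -2, 0); ‖c_1‖ = 5.3852, so e_1 = (0.7428, -0.5571, -0.3714, 0.0000).
e_1·c_2 = 0.7428·1 + (-0.5571)·1 + (-0.3714)·2 + 0.0000·(-4) = -0.5571.
u_2 = c_2 + 0.5571·e_1 = (1.4138, 0.6897, 1.7931, -4.0000).
‖u_2‖ = 4.6572, so e_2 = (0.3036, 0.1481, 0.3850, -0.8589).
Qᵀb = (-0.1857, 2.1250).
Back-substitute: x_2 = 2.1250/4.6572 = 0.4563.
x_1 = (-0.1857 + 0.5571·0.4563)/5.3852 = 0.0127.

x = (0.0127, 0.4563)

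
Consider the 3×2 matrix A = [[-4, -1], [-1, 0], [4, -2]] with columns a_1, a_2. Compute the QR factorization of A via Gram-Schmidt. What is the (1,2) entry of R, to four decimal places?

a_1 = (-4, -1, 4); ‖a_1‖ = 5.7446, so e_1 = (-0.6963, -0.1741, 0.6963).
r_{12} = e_1·a_2 = -0.6963.

r_{12} = -0.6963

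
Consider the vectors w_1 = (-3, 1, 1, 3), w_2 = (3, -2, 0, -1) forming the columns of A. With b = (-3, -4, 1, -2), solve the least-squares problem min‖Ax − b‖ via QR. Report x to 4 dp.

x = (0.1667, 0.2381)

w_1 = (-3, 1, 1, 3); ‖w_1‖ = 4.4721, so q_1 = (-0.6708, 0.2236, 0.2236, 0.6708).
q_1·w_2 = (-0.6708)·3 + 0.2236·(-2) + 0.2236·0 + 0.6708·(-1) = -3.1305.
u_2 = w_2 + 3.1305·q_1 = (0.9000, -1.3000, 0.7000, 1.1000).
‖u_2‖ = 2.0494, so q_2 = (0.4392, -0.6343, 0.3416, 0.5367).
Qᵀb = (0.0000, 0.4880).
Back-substitute: x_2 = 0.4880/2.0494 = 0.2381.
x_1 = (0.0000 + 3.1305·0.2381)/4.4721 = 0.1667.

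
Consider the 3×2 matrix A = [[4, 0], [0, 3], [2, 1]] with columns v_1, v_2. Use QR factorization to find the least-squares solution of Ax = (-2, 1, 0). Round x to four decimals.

e_1 = v_1/‖v_1‖ = (4, 0, 2)/4.4721 = (0.8944, 0.0000, 0.4472).
r_{12} = e_1·v_2 = 0.4472.
u_2 = v_2 − 0.4472·e_1 = (-0.4000, 3.0000, 0.8000).
‖u_2‖ = 3.1305, so e_2 = (-0.1278, 0.9583, 0.2556).
Qᵀb = (-1.7889, 1.2139).
Back-substitute: x_2 = 1.2139/3.1305 = 0.3878.
x_1 = (-1.7889 − 0.4472·0.3878)/4.4721 = -0.4388.

x = (-0.4388, 0.3878)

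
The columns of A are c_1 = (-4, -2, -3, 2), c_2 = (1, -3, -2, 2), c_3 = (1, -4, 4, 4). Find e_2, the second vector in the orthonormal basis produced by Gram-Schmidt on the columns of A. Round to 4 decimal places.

e_2 = (0.6647, -0.6155, -0.2462, 0.3447)

e_1 = c_1/‖c_1‖ = (-4, -2, -3, 2)/5.7446 = (-0.6963, -0.3482, -0.5222, 0.3482).
r_{12} = e_1·c_2 = 2.0889.
u_2 = c_2 − 2.0889·e_1 = (2.4545, -2.2727, -0.9091, 1.2727).
‖u_2‖ = 3.6927, so e_2 = (0.6647, -0.6155, -0.2462, 0.3447).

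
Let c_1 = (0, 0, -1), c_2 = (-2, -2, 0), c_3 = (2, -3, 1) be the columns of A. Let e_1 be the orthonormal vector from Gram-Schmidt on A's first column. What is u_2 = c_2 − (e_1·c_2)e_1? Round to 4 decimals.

e_1 = c_1/‖c_1‖ = (0, 0, -1)/1.0000 = (0.0000, 0.0000, -1.0000).
r_{12} = e_1·c_2 = 0.0000.
u_2 = c_2 + 0.0000·e_1 = (-2.0000, -2.0000, 0.0000).

u_2 = (-2.0000, -2.0000, 0.0000)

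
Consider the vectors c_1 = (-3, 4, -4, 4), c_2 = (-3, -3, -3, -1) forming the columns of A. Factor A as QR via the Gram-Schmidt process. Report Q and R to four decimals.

Q = [[-0.3974, -0.5213], [0.5298, -0.6383], [-0.5298, -0.5046], [0.5298, -0.2573]], R = [[7.5498, 0.6623], [0.0000, 5.2499]]

c_1 = (-3, 4, -4, 4); ‖c_1‖ = 7.5498, so e_1 = (-0.3974, 0.5298, -0.5298, 0.5298).
e_1·c_2 = (-0.3974)·(-3) + 0.5298·(-3) + (-0.5298)·(-3) + 0.5298·(-1) = 0.6623.
u_2 = c_2 − 0.6623·e_1 = (-2.7368, -3.3509, -2.6491, -1.3509).
‖u_2‖ = 5.2499, so e_2 = (-0.5213, -0.6383, -0.5046, -0.2573).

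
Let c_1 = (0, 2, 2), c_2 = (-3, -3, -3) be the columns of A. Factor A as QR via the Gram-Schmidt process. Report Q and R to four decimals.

Q = [[0.0000, -1.0000], [0.7071, 0.0000], [0.7071, 0.0000]], R = [[2.8284, -4.2426], [0.0000, 3.0000]]

q_1 = c_1/‖c_1‖ = (0, 2, 2)/2.8284 = (0.0000, 0.7071, 0.7071).
r_{12} = q_1·c_2 = -4.2426.
u_2 = c_2 + 4.2426·q_1 = (-3.0000, 0.0000, 0.0000).
‖u_2‖ = 3.0000, so q_2 = (-1.0000, 0.0000, 0.0000).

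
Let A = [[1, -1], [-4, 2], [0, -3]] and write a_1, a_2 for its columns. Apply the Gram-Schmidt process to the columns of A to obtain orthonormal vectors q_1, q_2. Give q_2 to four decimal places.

q_2 = (-0.1549, -0.0387, -0.9872)

a_1 = (1, -4, 0); ‖a_1‖ = 4.1231, so q_1 = (0.2425, -0.9701, 0.0000).
q_1·a_2 = 0.2425·(-1) + (-0.9701)·2 + 0.0000·(-3) = -2.1828.
u_2 = a_2 + 2.1828·q_1 = (-0.4706, -0.1176, -3.0000).
‖u_2‖ = 3.0390, so q_2 = (-0.1549, -0.0387, -0.9872).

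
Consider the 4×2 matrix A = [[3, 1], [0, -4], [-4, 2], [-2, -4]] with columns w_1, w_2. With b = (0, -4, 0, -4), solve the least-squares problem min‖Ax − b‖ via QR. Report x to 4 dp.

w_1 = (3, 0, -4, -2); ‖w_1‖ = 5.3852, so q_1 = (0.5571, 0.0000, -0.7428, -0.3714).
q_1·w_2 = 0.5571·1 + 0.0000·(-4) + (-0.7428)·2 + (-0.3714)·(-4) = 0.5571.
u_2 = w_2 − 0.5571·q_1 = (0.6897, -4.0000, 2.4138, -3.7931).
‖u_2‖ = 6.0572, so q_2 = (0.1139, -0.6604, 0.3985, -0.6262).
Qᵀb = (1.4856, 5.1463).
Back-substitute: x_2 = 5.1463/6.0572 = 0.8496.
x_1 = (1.4856 − 0.5571·0.8496)/5.3852 = 0.1880.

x = (0.1880, 0.8496)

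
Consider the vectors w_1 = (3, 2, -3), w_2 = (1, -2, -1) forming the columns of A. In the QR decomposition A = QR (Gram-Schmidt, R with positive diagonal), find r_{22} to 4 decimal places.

r_{22} = 2.4121

q_1 = w_1/‖w_1‖ = (3, 2, -3)/4.6904 = (0.6396, 0.4264, -0.6396).
r_{12} = q_1·w_2 = 0.4264.
u_2 = w_2 − 0.4264·q_1 = (0.7273, -2.1818, -0.7273).
r_{22} = ‖u_2‖ = 2.4121.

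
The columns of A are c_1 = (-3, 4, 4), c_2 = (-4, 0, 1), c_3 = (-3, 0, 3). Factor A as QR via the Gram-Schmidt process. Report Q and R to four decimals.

Q = [[-0.4685, -0.8627, 0.1905], [0.6247, -0.4760, -0.6190], [0.6247, -0.1710, 0.7619]], R = [[6.4031, 2.4988, 3.2796], [0.0000, 3.2796, 2.0749], [0.0000, 0.0000, 1.7143]]

c_1 = (-3, 4, 4); ‖c_1‖ = 6.4031, so q_1 = (-0.4685, 0.6247, 0.6247).
q_1·c_2 = (-0.4685)·(-4) + 0.6247·0 + 0.6247·1 = 2.4988.
u_2 = c_2 − 2.4988·q_1 = (-2.8293, -1.5610, -0.5610).
‖u_2‖ = 3.2796, so q_2 = (-0.8627, -0.4760, -0.1710).
q_1·c_3 = (-0.4685)·(-3) + 0.6247·0 + 0.6247·3 = 3.2796; q_2·c_3 = (-0.8627)·(-3) + (-0.4760)·0 + (-0.1710)·3 = 2.0749.
u_3 = c_3 − 3.2796·q_1 − 2.0749·q_2 = (0.3265, -1.0612, 1.3061).
‖u_3‖ = 1.7143, so q_3 = (0.1905, -0.6190, 0.7619).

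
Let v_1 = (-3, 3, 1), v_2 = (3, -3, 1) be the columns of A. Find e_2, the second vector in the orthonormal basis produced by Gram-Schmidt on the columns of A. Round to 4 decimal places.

v_1 = (-3, 3, 1); ‖v_1‖ = 4.3589, so e_1 = (-0.6882, 0.6882, 0.2294).
e_1·v_2 = (-0.6882)·3 + 0.6882·(-3) + 0.2294·1 = -3.9001.
u_2 = v_2 + 3.9001·e_1 = (0.3158, -0.3158, 1.8947).
‖u_2‖ = 1.9467, so e_2 = (0.1622, -0.1622, 0.9733).

e_2 = (0.1622, -0.1622, 0.9733)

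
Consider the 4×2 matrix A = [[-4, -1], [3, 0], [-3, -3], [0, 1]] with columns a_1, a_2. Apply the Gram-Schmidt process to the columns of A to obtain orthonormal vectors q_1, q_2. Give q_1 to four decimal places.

q_1 = a_1/‖a_1‖ = (-4, 3, -3, 0)/5.8310 = (-0.6860, 0.5145, -0.5145, 0.0000).

q_1 = (-0.6860, 0.5145, -0.5145, 0.0000)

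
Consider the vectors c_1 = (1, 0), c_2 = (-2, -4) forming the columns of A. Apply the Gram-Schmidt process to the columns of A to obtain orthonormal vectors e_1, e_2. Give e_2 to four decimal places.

e_2 = (0.0000, -1.0000)

e_1 = c_1/‖c_1‖ = (1, 0)/1.0000 = (1.0000, 0.0000).
r_{12} = e_1·c_2 = -2.0000.
u_2 = c_2 + 2.0000·e_1 = (0.0000, -4.0000).
‖u_2‖ = 4.0000, so e_2 = (0.0000, -1.0000).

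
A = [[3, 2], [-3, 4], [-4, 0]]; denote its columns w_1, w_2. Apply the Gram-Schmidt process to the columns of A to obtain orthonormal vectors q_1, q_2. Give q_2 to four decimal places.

q_1 = w_1/‖w_1‖ = (3, -3, -4)/5.8310 = (0.5145, -0.5145, -0.6860).
r_{12} = q_1·w_2 = -1.0290.
u_2 = w_2 + 1.0290·q_1 = (2.5294, 3.4706, -0.7059).
‖u_2‖ = 4.3521, so q_2 = (0.5812, 0.7974, -0.1622).

q_2 = (0.5812, 0.7974, -0.1622)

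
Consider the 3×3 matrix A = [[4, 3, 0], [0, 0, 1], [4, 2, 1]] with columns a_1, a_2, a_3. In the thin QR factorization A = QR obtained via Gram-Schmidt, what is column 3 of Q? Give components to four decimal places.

e_3 = (0.0000, 1.0000, 0.0000)

e_1 = a_1/‖a_1‖ = (4, 0, 4)/5.6569 = (0.7071, 0.0000, 0.7071).
r_{12} = e_1·a_2 = 3.5355.
u_2 = a_2 − 3.5355·e_1 = (0.5000, 0.0000, -0.5000).
‖u_2‖ = 0.7071, so e_2 = (0.7071, 0.0000, -0.7071).
r_{13} = e_1·a_3 = 0.7071; r_{23} = e_2·a_3 = -0.7071.
u_3 = a_3 − 0.7071·e_1 + 0.7071·e_2 = (0.0000, 1.0000, 0.0000).
‖u_3‖ = 1.0000, so e_3 = (0.0000, 1.0000, 0.0000).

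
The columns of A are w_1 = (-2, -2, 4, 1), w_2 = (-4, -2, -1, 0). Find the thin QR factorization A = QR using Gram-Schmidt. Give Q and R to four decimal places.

w_1 = (-2, -2, 4, 1); ‖w_1‖ = 5.0000, so e_1 = (-0.4000, -0.4000, 0.8000, 0.2000).
e_1·w_2 = (-0.4000)·(-4) + (-0.4000)·(-2) + 0.8000·(-1) + 0.2000·0 = 1.6000.
u_2 = w_2 − 1.6000·e_1 = (-3.3600, -1.3600, -2.2800, -0.3200).
‖u_2‖ = 4.2942, so e_2 = (-0.7825, -0.3167, -0.5310, -0.0745).

Q = [[-0.4000, -0.7825], [-0.4000, -0.3167], [0.8000, -0.5310], [0.2000, -0.0745]], R = [[5.0000, 1.6000], [0.0000, 4.2942]]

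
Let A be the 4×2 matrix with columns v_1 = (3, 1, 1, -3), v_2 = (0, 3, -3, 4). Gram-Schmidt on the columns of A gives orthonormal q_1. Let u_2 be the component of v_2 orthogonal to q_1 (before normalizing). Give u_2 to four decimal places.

u_2 = (1.8000, 3.6000, -2.4000, 2.2000)

v_1 = (3, 1, 1, -3); ‖v_1‖ = 4.4721, so q_1 = (0.6708, 0.2236, 0.2236, -0.6708).
q_1·v_2 = 0.6708·0 + 0.2236·3 + 0.2236·(-3) + (-0.6708)·4 = -2.6833.
u_2 = v_2 + 2.6833·q_1 = (1.8000, 3.6000, -2.4000, 2.2000).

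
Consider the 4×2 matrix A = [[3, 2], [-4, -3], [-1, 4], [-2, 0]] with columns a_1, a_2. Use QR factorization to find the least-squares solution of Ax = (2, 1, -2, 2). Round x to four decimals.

a_1 = (3, -4, -1, -2); ‖a_1‖ = 5.4772, so q_1 = (0.5477, -0.7303, -0.1826, -0.3651).
q_1·a_2 = 0.5477·2 + (-0.7303)·(-3) + (-0.1826)·4 + (-0.3651)·0 = 2.5560.
u_2 = a_2 − 2.5560·q_1 = (0.6000, -1.1333, 4.4667, 0.9333).
‖u_2‖ = 4.7399, so q_2 = (0.1266, -0.2391, 0.9424, 0.1969).
Qᵀb = (0.0000, -1.4768).
Back-substitute: x_2 = -1.4768/4.7399 = -0.3116.
x_1 = (0.0000 − 2.5560·(-0.3116))/5.4772 = 0.1454.

x = (0.1454, -0.3116)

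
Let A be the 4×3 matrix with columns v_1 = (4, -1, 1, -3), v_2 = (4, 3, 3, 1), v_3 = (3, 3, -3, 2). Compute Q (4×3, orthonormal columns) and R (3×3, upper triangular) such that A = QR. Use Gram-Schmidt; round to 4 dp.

v_1 = (4, -1, 1, -3); ‖v_1‖ = 5.1962, so e_1 = (0.7698, -0.1925, 0.1925, -0.5774).
e_1·v_2 = 0.7698·4 + (-0.1925)·3 + 0.1925·3 + (-0.5774)·1 = 2.5019.
u_2 = v_2 − 2.5019·e_1 = (2.0741, 3.4815, 2.5185, 2.4444).
‖u_2‖ = 5.3610, so e_2 = (0.3869, 0.6494, 0.4698, 0.4560).
e_1·v_3 = 0.7698·3 + (-0.1925)·3 + 0.1925·(-3) + (-0.5774)·2 = 0.0000; e_2·v_3 = 0.3869·3 + 0.6494·3 + 0.4698·(-3) + 0.4560·2 = 2.6114.
u_3 = v_3 + 0.0000·e_1 − 2.6114·e_2 = (1.9897, 1.3041, -4.2268, 0.8093).
‖u_3‖ = 4.9174, so e_3 = (0.4046, 0.2652, -0.8596, 0.1646).

Q = [[0.7698, 0.3869, 0.4046], [-0.1925, 0.6494, 0.2652], [0.1925, 0.4698, -0.8596], [-0.5774, 0.4560, 0.1646]], R = [[5.1962, 2.5019, 0.0000], [0.0000, 5.3610, 2.6114], [0.0000, 0.0000, 4.9174]]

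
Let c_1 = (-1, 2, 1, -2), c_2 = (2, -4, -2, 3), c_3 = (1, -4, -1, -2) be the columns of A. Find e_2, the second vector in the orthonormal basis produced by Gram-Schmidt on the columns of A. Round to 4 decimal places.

c_1 = (-1, 2, 1, -2); ‖c_1‖ = 3.1623, so e_1 = (-0.3162, 0.6325, 0.3162, -0.6325).
e_1·c_2 = (-0.3162)·2 + 0.6325·(-4) + 0.3162·(-2) + (-0.6325)·3 = -5.6921.
u_2 = c_2 + 5.6921·e_1 = (0.2000, -0.4000, -0.2000, -0.6000).
‖u_2‖ = 0.7746, so e_2 = (0.2582, -0.5164, -0.2582, -0.7746).

e_2 = (0.2582, -0.5164, -0.2582, -0.7746)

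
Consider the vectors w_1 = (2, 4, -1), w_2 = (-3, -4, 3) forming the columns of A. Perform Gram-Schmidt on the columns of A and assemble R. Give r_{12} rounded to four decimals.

r_{12} = -5.4554

q_1 = w_1/‖w_1‖ = (2, 4, -1)/4.5826 = (0.4364, 0.8729, -0.2182).
r_{12} = q_1·w_2 = -5.4554.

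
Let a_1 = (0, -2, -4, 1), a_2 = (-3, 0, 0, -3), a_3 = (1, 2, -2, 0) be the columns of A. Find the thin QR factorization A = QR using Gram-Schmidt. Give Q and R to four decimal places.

e_1 = a_1/‖a_1‖ = (0, -2, -4, 1)/4.5826 = (0.0000, -0.4364, -0.8729, 0.2182).
r_{12} = e_1·a_2 = -0.6547.
u_2 = a_2 + 0.6547·e_1 = (-3.0000, -0.2857, -0.5714, -2.8571).
‖u_2‖ = 4.1918, so e_2 = (-0.7157, -0.0682, -0.1363, -0.6816).
r_{13} = e_1·a_3 = 0.8729; r_{23} = e_2·a_3 = -0.5794.
u_3 = a_3 − 0.8729·e_1 + 0.5794·e_2 = (0.5854, 2.3415, -1.3171, -0.5854).
‖u_3‖ = 2.8111, so e_3 = (0.2082, 0.8329, -0.4685, -0.2082).

Q = [[0.0000, -0.7157, 0.2082], [-0.4364, -0.0682, 0.8329], [-0.8729, -0.1363, -0.4685], [0.2182, -0.6816, -0.2082]], R = [[4.5826, -0.6547, 0.8729], [0.0000, 4.1918, -0.5794], [0.0000, 0.0000, 2.8111]]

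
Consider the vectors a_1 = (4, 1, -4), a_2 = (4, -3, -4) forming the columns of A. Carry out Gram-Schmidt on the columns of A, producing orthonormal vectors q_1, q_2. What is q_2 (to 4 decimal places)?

a_1 = (4, 1, -4); ‖a_1‖ = 5.7446, so q_1 = (0.6963, 0.1741, -0.6963).
q_1·a_2 = 0.6963·4 + 0.1741·(-3) + (-0.6963)·(-4) = 5.0483.
u_2 = a_2 − 5.0483·q_1 = (0.4848, -3.8788, -0.4848).
‖u_2‖ = 3.9389, so q_2 = (0.1231, -0.9847, -0.1231).

q_2 = (0.1231, -0.9847, -0.1231)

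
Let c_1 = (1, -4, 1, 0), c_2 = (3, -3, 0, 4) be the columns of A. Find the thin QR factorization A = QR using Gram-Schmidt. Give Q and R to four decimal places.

q_1 = c_1/‖c_1‖ = (1, -4, 1, 0)/4.2426 = (0.2357, -0.9428, 0.2357, 0.0000).
r_{12} = q_1·c_2 = 3.5355.
u_2 = c_2 − 3.5355·q_1 = (2.1667, 0.3333, -0.8333, 4.0000).
‖u_2‖ = 4.6368, so q_2 = (0.4673, 0.0719, -0.1797, 0.8627).

Q = [[0.2357, 0.4673], [-0.9428, 0.0719], [0.2357, -0.1797], [0.0000, 0.8627]], R = [[4.2426, 3.5355], [0.0000, 4.6368]]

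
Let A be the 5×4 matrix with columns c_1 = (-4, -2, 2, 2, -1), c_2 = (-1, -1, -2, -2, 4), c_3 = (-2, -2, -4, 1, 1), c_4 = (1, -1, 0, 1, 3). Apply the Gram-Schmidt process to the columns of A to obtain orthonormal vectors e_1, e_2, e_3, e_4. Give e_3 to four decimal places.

e_3 = (-0.0501, -0.1991, -0.8452, 0.4045, -0.2827)

c_1 = (-4, -2, 2, 2, -1); ‖c_1‖ = 5.3852, so e_1 = (-0.7428, -0.3714, 0.3714, 0.3714, -0.1857).
e_1·c_2 = (-0.7428)·(-1) + (-0.3714)·(-1) + 0.3714·(-2) + 0.3714·(-2) + (-0.1857)·4 = -1.1142.
u_2 = c_2 + 1.1142·e_1 = (-1.8276, -1.4138, -1.5862, -1.5862, 3.7931).
‖u_2‖ = 4.9758, so e_2 = (-0.3673, -0.2841, -0.3188, -0.3188, 0.7623).
e_1·c_3 = (-0.7428)·(-2) + (-0.3714)·(-2) + 0.3714·(-4) + 0.3714·1 + (-0.1857)·1 = 0.9285; e_2·c_3 = (-0.3673)·(-2) + (-0.2841)·(-2) + (-0.3188)·(-4) + (-0.3188)·1 + 0.7623·1 = 3.0215.
u_3 = c_3 − 0.9285·e_1 − 3.0215·e_2 = (-0.2006, -0.7967, -3.3816, 1.6184, -1.1309).
‖u_3‖ = 4.0010, so e_3 = (-0.0501, -0.1991, -0.8452, 0.4045, -0.2827).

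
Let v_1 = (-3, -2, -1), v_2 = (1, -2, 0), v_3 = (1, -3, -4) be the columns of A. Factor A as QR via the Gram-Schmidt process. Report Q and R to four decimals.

v_1 = (-3, -2, -1); ‖v_1‖ = 3.7417, so q_1 = (-0.8018, -0.5345, -0.2673).
q_1·v_2 = (-0.8018)·1 + (-0.5345)·(-2) + (-0.2673)·0 = 0.2673.
u_2 = v_2 − 0.2673·q_1 = (1.2143, -1.8571, 0.0714).
‖u_2‖ = 2.2200, so q_2 = (0.5470, -0.8365, 0.0322).
q_1·v_3 = (-0.8018)·1 + (-0.5345)·(-3) + (-0.2673)·(-4) = 1.8708; q_2·v_3 = 0.5470·1 + (-0.8365)·(-3) + 0.0322·(-4) = 2.9279.
u_3 = v_3 − 1.8708·q_1 − 2.9279·q_2 = (0.8986, 0.4493, -3.5942).
‖u_3‖ = 3.7320, so q_3 = (0.2408, 0.1204, -0.9631).

Q = [[-0.8018, 0.5470, 0.2408], [-0.5345, -0.8365, 0.1204], [-0.2673, 0.0322, -0.9631]], R = [[3.7417, 0.2673, 1.8708], [0.0000, 2.2200, 2.9279], [0.0000, 0.0000, 3.7320]]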